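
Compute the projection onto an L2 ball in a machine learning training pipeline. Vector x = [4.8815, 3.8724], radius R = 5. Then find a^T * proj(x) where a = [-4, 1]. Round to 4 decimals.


Step 1: Compute ||x|| (intermediates to 6 decimals).
||x|| = sqrt(4.8815^2 + 3.8724^2) = 6.230933
Step 2: Project.
Since ||x|| > R, scale = R/||x|| = 5/6.230933 = 0.802448, proj(x) = scale * x
proj(x) = [3.91715, 3.1074]
Step 3: Dot product.
a^T * proj(x) = -4*3.91715 + 1*3.1074 = -12.5612


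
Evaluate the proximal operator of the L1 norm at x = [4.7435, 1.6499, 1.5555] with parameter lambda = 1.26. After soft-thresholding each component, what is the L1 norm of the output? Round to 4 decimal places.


Soft-thresholding with lambda = 1.26:
prox(4.7435) = sign(4.7435)*max(|4.7435| - 1.26, 0) = 3.4835
prox(1.6499) = sign(1.6499)*max(|1.6499| - 1.26, 0) = 0.3899
prox(1.5555) = sign(1.5555)*max(|1.5555| - 1.26, 0) = 0.2955
prox(x) = [3.4835, 0.3899, 0.2955]
||prox(x)||_1 = 3.4835 + 0.3899 + 0.2955 = 4.1689


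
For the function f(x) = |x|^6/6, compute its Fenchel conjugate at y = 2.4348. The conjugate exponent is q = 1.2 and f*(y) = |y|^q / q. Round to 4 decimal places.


The conjugate exponent q satisfies 1/p + 1/q = 1.
p = 6, so q = 6/(6 - 1) = 1.2
|y|^q = 2.4348^1.2 = 2.9091
f*(2.4348) = 2.9091 / 1.2 = 2.4242


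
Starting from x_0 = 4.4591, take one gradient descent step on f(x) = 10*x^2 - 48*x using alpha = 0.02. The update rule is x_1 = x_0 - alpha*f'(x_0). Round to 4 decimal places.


We compute the gradient at x_0 and apply the update.
f'(x) = 20*x - 48
f'(4.4591) = 20*4.4591 - 48 = 41.182
x_1 = 4.4591 - 0.02*41.182 = 3.6355


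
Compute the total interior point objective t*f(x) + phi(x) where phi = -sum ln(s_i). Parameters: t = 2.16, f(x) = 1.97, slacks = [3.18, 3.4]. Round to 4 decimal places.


Step 1: Compute log-barrier.
ln values: [1.1569, 1.2238]
phi = -(1.1569 + 1.2238) = -2.3807
Step 2: Compute augmented objective.
t*f(x) = 2.16*1.97 = 4.2552
Total = 4.2552 - 2.3807 = 1.8745


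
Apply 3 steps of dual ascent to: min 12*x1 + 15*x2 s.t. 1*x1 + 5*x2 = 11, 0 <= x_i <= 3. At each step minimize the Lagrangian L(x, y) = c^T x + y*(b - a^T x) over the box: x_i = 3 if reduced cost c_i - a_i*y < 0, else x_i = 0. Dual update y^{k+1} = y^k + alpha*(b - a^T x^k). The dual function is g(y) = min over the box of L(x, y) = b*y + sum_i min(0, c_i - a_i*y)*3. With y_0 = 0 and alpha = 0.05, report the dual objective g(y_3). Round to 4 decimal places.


Dual ascent for LP: min 12*x1 + 15*x2, 1*x1 + 5*x2 = 11, 0 <= x_i <= 3
Step 1: y^k = 0.0, reduced costs: (12.0, 15.0)
  x^k = (0.0, 0.0), subgradient = b - a^T x = 11.0
  y^{k+1} = 0.0 + 0.05*11.0 = 0.55
Step 2: y^k = 0.55, reduced costs: (11.45, 12.25)
  x^k = (0.0, 0.0), subgradient = b - a^T x = 11.0
  y^{k+1} = 0.55 + 0.05*11.0 = 1.1
Step 3: y^k = 1.1, reduced costs: (10.9, 9.5)
  x^k = (0.0, 0.0), subgradient = b - a^T x = 11.0
  y^{k+1} = 1.1 + 0.05*11.0 = 1.65
Dual objective at y_3 = 1.65: reduced costs (10.35, 6.75), box minimizer x = (0.0, 0.0)
g(y_3) = b*y + (c1 - a1*y)*x1 + (c2 - a2*y)*x2 = 11*1.65 + 10.35*0.0 + 6.75*0.0 = 18.15 + 0.0 + 0.0 = 18.15


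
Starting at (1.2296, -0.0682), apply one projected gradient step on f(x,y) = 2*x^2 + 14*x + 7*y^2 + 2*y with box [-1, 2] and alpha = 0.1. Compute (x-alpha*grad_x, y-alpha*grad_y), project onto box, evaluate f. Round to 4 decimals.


Step 1: Compute gradient at (1.2296, -0.0682).
grad_x = 2*2*1.2296 + 14 = 18.9184
grad_y = 2*7*-0.0682 + 2 = 1.0452
Step 2: Gradient step.
x_raw = 1.2296 - 0.1*18.9184 = -0.6622
y_raw = -0.0682 - 0.1*1.0452 = -0.1727
Step 3: Project onto [-1, 2].
x_proj = clip(-0.6622) = -0.6622
y_proj = clip(-0.1727) = -0.1727
Step 4: Evaluate f.
f(-0.6622, -0.1727) = -8.5309


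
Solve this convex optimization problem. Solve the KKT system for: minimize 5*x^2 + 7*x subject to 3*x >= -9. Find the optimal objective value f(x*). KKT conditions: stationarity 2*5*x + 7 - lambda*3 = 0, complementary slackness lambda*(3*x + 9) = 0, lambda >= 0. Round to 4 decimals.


Step 1: Try lambda = 0 (constraint inactive).
Stationarity: 2*5*x + 7 = 0
x* = -7/(2*5) = -0.7
Check constraint: 3*-0.7 = -2.1 >= -9 -- satisfied.
Step 2: Compute optimal value.
f(x*) = 5*(-0.7)^2 + 7*(-0.7) = -2.45


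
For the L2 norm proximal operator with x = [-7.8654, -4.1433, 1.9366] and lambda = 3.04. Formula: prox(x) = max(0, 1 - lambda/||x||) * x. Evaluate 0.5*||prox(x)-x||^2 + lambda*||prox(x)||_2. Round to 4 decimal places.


Step 1: Compute ||x||.
||x|| = 9.0985
Step 2: Compute scaling factor.
scale = max(0, 1 - 3.04/9.0985) = 0.6659
Step 3: prox(x) = [-5.2374, -2.7589, 1.2895]
||prox(x)|| = 6.0585
Step 4: Proximal objective.
0.5*||prox-x||^2 = 4.6208
lambda*||prox|| = 18.4178
Total = 23.0385


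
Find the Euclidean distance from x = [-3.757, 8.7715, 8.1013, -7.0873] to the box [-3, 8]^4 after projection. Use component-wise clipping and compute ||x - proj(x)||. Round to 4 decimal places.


Project each component onto [-3, 8].
clip(-3.757) = -3.0, clip(8.7715) = 8.0, clip(8.1013) = 8.0, clip(-7.0873) = -3.0
Projection = [-3.0, 8.0, 8.0, -3.0]
Squared diffs: [0.573, 0.5952, 0.0103, 16.706]
Distance = sqrt(17.8845) = 4.229


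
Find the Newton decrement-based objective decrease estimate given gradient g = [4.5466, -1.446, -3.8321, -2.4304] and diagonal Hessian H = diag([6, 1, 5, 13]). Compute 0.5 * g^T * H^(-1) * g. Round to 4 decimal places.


Step 1: H is diagonal, so H^(-1) * g = [0.7578, -1.446, -0.7664, -0.187].
Step 2: g^T H^(-1) g = sum_i g_i^2 / H_ii
  = (4.5466)^2/6 + (-1.446)^2/1 + (-3.8321)^2/5 + (-2.4304)^2/13
  = 3.4453 + 2.0909 + 2.937 + 0.4544 = 8.9275
Step 3: Objective decrease = 0.5 * g^T H^(-1) g = 4.4638


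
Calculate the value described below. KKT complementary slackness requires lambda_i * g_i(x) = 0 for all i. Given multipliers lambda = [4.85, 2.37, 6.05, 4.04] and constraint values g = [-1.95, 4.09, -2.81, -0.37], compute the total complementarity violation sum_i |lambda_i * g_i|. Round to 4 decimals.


KKT complementary slackness check:
lambda_1 * g_1 = 4.85 * -1.95 = -9.4575
lambda_2 * g_2 = 2.37 * 4.09 = 9.6933
lambda_3 * g_3 = 6.05 * -2.81 = -17.0005
lambda_4 * g_4 = 4.04 * -0.37 = -1.4948
Total violation = 9.4575 + 9.6933 + 17.0005 + 1.4948 = 37.6461


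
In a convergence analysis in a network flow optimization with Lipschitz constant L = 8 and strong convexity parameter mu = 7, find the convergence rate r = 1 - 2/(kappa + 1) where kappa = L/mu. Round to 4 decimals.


Step 1: Compute the condition number.
kappa = L/mu = 8/7 = 1.1429
Step 2: Compute the convergence rate.
r = 1 - 2/(kappa + 1) = 1 - 2*mu/(L + mu) = (L - mu)/(L + mu) = 1/15 = 0.0667


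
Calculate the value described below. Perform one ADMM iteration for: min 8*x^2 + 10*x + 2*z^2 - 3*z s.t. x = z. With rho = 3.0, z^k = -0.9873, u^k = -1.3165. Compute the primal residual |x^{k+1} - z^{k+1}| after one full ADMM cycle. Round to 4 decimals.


ADMM iteration with rho = 3.0, z^k = -0.9873, u^k = -1.3165
Step 1: x-update.
Minimize 8*x^2 + 10*x + (3.0/2)*(x + 0.9873 - 1.3165)^2
FOC: (2*8 + 3.0)*x = -10 + 3.0*(-0.9873 + 1.3165)
x^{k+1} = -0.4743
Step 2: z-update.
Minimize 2*z^2 - 3*z + (3.0/2)*(-0.4743 - z - 1.3165)^2
FOC: (2*2 + 3.0)*z = 3 + 3.0*(-0.4743 - 1.3165)
z^{k+1} = -0.3389
Step 3: u-update.
u^{k+1} = -1.3165 - 0.4743 + 0.3389 = -1.4519
Step 4: Primal residual = |-0.4743 + 0.3389| = 0.1354


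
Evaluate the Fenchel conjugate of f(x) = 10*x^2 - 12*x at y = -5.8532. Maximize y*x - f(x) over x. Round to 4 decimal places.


f*(y) = sup_x {y*x - a*x^2 - b*x} = sup_x {(y-b)*x - a*x^2}
FOC: (y - b) - 2a*x = 0 => x* = (y - b)/(2a)
x* = (-5.8532 + 12)/(2*10) = 0.3073
f*(-5.8532) = (y-b)^2/(4a) = (-5.8532 + 12)^2/(4*10)
= 37.7832/40 = 0.9446


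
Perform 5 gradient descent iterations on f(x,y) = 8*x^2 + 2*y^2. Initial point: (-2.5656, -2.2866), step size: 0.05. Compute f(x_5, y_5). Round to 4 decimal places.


Gradient descent on f(x,y) = 8*x^2 + 2*y^2.
Starting point: (-2.5656, -2.2866), alpha = 0.05
Step 1: grad_x = 2*8*-2.5656 = -41.0496, grad_y = 2*2*-2.2866 = -9.1464
  x_1 = -2.5656 - 0.05*-41.0496 = -0.5131
  y_1 = -2.2866 - 0.05*-9.1464 = -1.8293
Step 2: grad_x = 2*8*-0.5131 = -8.2099, grad_y = 2*2*-1.8293 = -7.3171
  x_2 = -0.5131 - 0.05*-8.2099 = -0.1026
  y_2 = -1.8293 - 0.05*-7.3171 = -1.4634
Step 3: grad_x = 2*8*-0.1026 = -1.642, grad_y = 2*2*-1.4634 = -5.8537
  x_3 = -0.1026 - 0.05*-1.642 = -0.0205
  y_3 = -1.4634 - 0.05*-5.8537 = -1.1707
Step 4: grad_x = 2*8*-0.0205 = -0.3284, grad_y = 2*2*-1.1707 = -4.683
  x_4 = -0.0205 - 0.05*-0.3284 = -0.0041
  y_4 = -1.1707 - 0.05*-4.683 = -0.9366
Step 5: grad_x = 2*8*-0.0041 = -0.0657, grad_y = 2*2*-0.9366 = -3.7464
  x_5 = -0.0041 - 0.05*-0.0657 = -0.0008
  y_5 = -0.9366 - 0.05*-3.7464 = -0.7493
f(-0.0008, -0.7493) = 8*(-0.0008)^2 + 2*(-0.7493)^2 = 1.1228


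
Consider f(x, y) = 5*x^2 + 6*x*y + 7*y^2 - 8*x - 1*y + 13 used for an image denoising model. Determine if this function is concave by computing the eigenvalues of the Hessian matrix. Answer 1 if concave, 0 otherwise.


The Hessian of f(x,y) = 5*x^2 + 6*x*y + 7*y^2 - 8*x - 1*y + 13 is:
H = [[10, 6], [6, 14]]
Trace = 10 + 14 = 24
Determinant = 10*14 - (6)^2 = 104
Discriminant = (24)^2 - 4*104 = 160.0
Eigenvalues: lambda_1 = 5.6754, lambda_2 = 18.3246
The function is not concave.

0


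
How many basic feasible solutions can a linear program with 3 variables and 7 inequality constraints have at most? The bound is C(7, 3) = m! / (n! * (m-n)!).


Each vertex corresponds to some choice of n active constraints out of m, so the number of vertices is at most C(m, n) = m! / (n!(m-n)!).
m = 7, n = 3
Numerator: 7 * 6 * 5
Denominator: 3! = 6
C(7, 3) = 35


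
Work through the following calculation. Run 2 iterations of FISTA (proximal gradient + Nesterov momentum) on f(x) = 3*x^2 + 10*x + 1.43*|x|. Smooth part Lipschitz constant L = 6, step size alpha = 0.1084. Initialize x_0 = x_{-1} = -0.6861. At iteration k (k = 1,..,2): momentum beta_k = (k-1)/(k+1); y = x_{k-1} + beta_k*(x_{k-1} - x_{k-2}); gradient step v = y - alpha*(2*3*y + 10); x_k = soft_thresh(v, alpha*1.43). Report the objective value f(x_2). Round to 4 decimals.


FISTA on f(x) = 3*x^2 + 10*x + 1.43*|x|
L = 6, alpha = 0.1084
Iteration 1: beta = 0.0, y = -0.6861 + 0.0*(-0.6861 + 0.6861) = -0.6861
  grad(y) = 5.8834, v = y - alpha*grad = -1.3239
  prox(v) = soft_thresh(-1.3239, 0.155) = -1.1688
Iteration 2: beta = 0.3333, y = -1.1688 + 0.3333*(-1.1688 + 0.6861) = -1.3298
  grad(y) = 2.0214, v = y - alpha*grad = -1.5489
  prox(v) = soft_thresh(-1.5489, 0.155) = -1.3939
f(x_2) = 3*(-1.3939)^2 + 10*(-1.3939) + 1.43*|-1.3939| = -6.1168


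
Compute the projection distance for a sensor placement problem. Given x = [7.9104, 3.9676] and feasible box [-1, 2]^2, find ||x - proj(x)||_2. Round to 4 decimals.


Project each component onto [-1, 2].
clip(7.9104) = 2.0, clip(3.9676) = 2.0
Projection = [2.0, 2.0]
Squared diffs: [34.9328, 3.8714]
Distance = sqrt(38.8042) = 6.2293


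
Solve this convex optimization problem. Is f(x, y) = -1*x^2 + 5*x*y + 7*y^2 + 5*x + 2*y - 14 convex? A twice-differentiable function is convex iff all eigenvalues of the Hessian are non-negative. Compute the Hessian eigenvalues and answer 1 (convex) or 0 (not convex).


The Hessian of f(x,y) = -1*x^2 + 5*x*y + 7*y^2 + 5*x + 2*y - 14 is:
H = [[-2, 5], [5, 14]]
Trace = -2 + 14 = 12
Determinant = -2*14 - (5)^2 = -53
Discriminant = (12)^2 - 4*-53 = 356.0
Eigenvalues: lambda_1 = -3.434, lambda_2 = 15.434
The function is not convex.

0


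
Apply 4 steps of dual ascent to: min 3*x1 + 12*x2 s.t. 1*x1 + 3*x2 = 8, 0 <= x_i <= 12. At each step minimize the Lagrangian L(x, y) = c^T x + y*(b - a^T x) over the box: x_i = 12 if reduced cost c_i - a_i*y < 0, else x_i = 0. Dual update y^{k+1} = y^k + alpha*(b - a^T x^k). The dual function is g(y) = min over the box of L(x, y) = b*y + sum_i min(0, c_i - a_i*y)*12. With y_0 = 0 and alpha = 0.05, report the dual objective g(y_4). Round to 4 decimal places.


Dual ascent for LP: min 3*x1 + 12*x2, 1*x1 + 3*x2 = 8, 0 <= x_i <= 12
Step 1: y^k = 0.0, reduced costs: (3.0, 12.0)
  x^k = (0.0, 0.0), subgradient = b - a^T x = 8.0
  y^{k+1} = 0.0 + 0.05*8.0 = 0.4
Step 2: y^k = 0.4, reduced costs: (2.6, 10.8)
  x^k = (0.0, 0.0), subgradient = b - a^T x = 8.0
  y^{k+1} = 0.4 + 0.05*8.0 = 0.8
Step 3: y^k = 0.8, reduced costs: (2.2, 9.6)
  x^k = (0.0, 0.0), subgradient = b - a^T x = 8.0
  y^{k+1} = 0.8 + 0.05*8.0 = 1.2
Step 4: y^k = 1.2, reduced costs: (1.8, 8.4)
  x^k = (0.0, 0.0), subgradient = b - a^T x = 8.0
  y^{k+1} = 1.2 + 0.05*8.0 = 1.6
Dual objective at y_4 = 1.6: reduced costs (1.4, 7.2), box minimizer x = (0.0, 0.0)
g(y_4) = b*y + (c1 - a1*y)*x1 + (c2 - a2*y)*x2 = 8*1.6 + 1.4*0.0 + 7.2*0.0 = 12.8 + 0.0 + 0.0 = 12.8


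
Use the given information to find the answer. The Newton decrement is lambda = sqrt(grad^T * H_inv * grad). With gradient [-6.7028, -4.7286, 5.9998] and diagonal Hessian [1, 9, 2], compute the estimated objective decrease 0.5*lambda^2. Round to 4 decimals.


Step 1: H is diagonal, so H^(-1) * g = [-6.7028, -0.5254, 2.9999].
Step 2: g^T H^(-1) g = sum_i g_i^2 / H_ii
  = (-6.7028)^2/1 + (-4.7286)^2/9 + (5.9998)^2/2
  = 44.9275 + 2.4844 + 17.9988 = 65.4107
Step 3: Objective decrease = 0.5 * g^T H^(-1) g = 32.7054


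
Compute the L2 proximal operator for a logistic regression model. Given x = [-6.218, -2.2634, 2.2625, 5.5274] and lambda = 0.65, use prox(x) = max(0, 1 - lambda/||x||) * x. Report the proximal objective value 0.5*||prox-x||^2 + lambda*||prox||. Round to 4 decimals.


Step 1: Compute ||x||.
||x|| = 8.9139
Step 2: Compute scaling factor.
scale = max(0, 1 - 0.65/8.9139) = 0.9271
Step 3: prox(x) = [-5.7646, -2.0984, 2.0975, 5.1243]
||prox(x)|| = 8.2639
Step 4: Proximal objective.
0.5*||prox-x||^2 = 0.2113
lambda*||prox|| = 5.3715
Total = 5.5828


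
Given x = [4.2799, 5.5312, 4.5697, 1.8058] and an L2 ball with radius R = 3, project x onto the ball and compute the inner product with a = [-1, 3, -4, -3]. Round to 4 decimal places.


Step 1: Compute ||x|| (intermediates to 6 decimals).
||x|| = sqrt(4.2799^2 + 5.5312^2 + 4.5697^2 + 1.8058^2) = 8.547209
Step 2: Project.
Since ||x|| > R, scale = R/||x|| = 3/8.547209 = 0.350992, proj(x) = scale * x
proj(x) = [1.502211, 1.941407, 1.603928, 0.633821]
Step 3: Dot product.
a^T * proj(x) = -1*1.502211 + 3*1.941407 - 4*1.603928 - 3*0.633821 = -3.9952


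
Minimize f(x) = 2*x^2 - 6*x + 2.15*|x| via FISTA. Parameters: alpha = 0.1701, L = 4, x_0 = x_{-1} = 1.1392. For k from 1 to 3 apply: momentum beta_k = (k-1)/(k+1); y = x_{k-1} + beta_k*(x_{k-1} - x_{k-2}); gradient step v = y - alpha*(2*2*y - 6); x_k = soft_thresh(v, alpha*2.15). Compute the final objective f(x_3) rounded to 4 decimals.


FISTA on f(x) = 2*x^2 - 6*x + 2.15*|x|
L = 4, alpha = 0.1701
Iteration 1: beta = 0.0, y = 1.1392 + 0.0*(1.1392 - 1.1392) = 1.1392
  grad(y) = -1.4432, v = y - alpha*grad = 1.3847
  prox(v) = soft_thresh(1.3847, 0.3657) = 1.019
Iteration 2: beta = 0.3333, y = 1.019 + 0.3333*(1.019 - 1.1392) = 0.9789
  grad(y) = -2.0844, v = y - alpha*grad = 1.3335
  prox(v) = soft_thresh(1.3335, 0.3657) = 0.9677
Iteration 3: beta = 0.5, y = 0.9677 + 0.5*(0.9677 - 1.019) = 0.9421
  grad(y) = -2.2315, v = y - alpha*grad = 1.3217
  prox(v) = soft_thresh(1.3217, 0.3657) = 0.956
f(x_3) = 2*0.956^2 - 6*0.956 + 2.15*|0.956| = -1.8527


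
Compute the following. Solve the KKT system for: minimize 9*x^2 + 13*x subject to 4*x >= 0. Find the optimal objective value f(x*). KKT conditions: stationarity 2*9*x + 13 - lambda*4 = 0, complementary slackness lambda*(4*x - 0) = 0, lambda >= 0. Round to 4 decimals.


Step 1: Try lambda = 0 (constraint inactive).
x_unc = -13/(2*9) = -0.7222
Check: 4*-0.7222 = -2.8888 < 0 -- violated!
Step 2: Constraint must be active: 4*x = 0
x* = 0/4 = 0.0
lambda = (2*9*0.0 + 13)/4 = 3.25
Step 3: Compute optimal value.
f(x*) = 9*0.0^2 + 13*0.0 = 0.0


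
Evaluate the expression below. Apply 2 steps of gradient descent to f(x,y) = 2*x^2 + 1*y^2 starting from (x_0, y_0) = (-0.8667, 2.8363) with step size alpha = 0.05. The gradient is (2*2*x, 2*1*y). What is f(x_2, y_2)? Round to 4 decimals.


Gradient descent on f(x,y) = 2*x^2 + 1*y^2.
Starting point: (-0.8667, 2.8363), alpha = 0.05
Step 1: grad_x = 2*2*-0.8667 = -3.4668, grad_y = 2*1*2.8363 = 5.6726
  x_1 = -0.8667 - 0.05*-3.4668 = -0.6934
  y_1 = 2.8363 - 0.05*5.6726 = 2.5527
Step 2: grad_x = 2*2*-0.6934 = -2.7734, grad_y = 2*1*2.5527 = 5.1053
  x_2 = -0.6934 - 0.05*-2.7734 = -0.5547
  y_2 = 2.5527 - 0.05*5.1053 = 2.2974
f(-0.5547, 2.2974) = 2*(-0.5547)^2 + 1*2.2974^2 = 5.8934


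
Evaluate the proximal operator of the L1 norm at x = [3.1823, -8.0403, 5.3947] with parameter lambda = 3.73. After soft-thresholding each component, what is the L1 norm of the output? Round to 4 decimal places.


Soft-thresholding with lambda = 3.73:
prox(3.1823) = sign(3.1823)*max(|3.1823| - 3.73, 0) = 0.0
prox(-8.0403) = sign(-8.0403)*max(|-8.0403| - 3.73, 0) = -4.3103
prox(5.3947) = sign(5.3947)*max(|5.3947| - 3.73, 0) = 1.6647
prox(x) = [0.0, -4.3103, 1.6647]
||prox(x)||_1 = 0.0 + 4.3103 + 1.6647 = 5.975


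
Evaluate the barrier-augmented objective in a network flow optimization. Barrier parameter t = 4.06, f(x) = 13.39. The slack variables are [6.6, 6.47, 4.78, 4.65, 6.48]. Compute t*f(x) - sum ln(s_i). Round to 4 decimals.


Step 1: Compute log-barrier.
ln values: [1.8871, 1.8672, 1.5644, 1.5369, 1.8687]
phi = -(1.8871 + 1.8672 + 1.5644 + 1.5369 + 1.8687) = -8.7243
Step 2: Compute augmented objective.
t*f(x) = 4.06*13.39 = 54.3634
Total = 54.3634 - 8.7243 = 45.6391


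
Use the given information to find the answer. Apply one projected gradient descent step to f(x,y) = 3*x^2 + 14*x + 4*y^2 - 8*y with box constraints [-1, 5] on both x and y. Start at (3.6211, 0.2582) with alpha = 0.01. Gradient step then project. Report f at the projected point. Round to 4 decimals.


Step 1: Compute gradient at (3.6211, 0.2582).
grad_x = 2*3*3.6211 + 14 = 35.7266
grad_y = 2*4*0.2582 - 8 = -5.9344
Step 2: Gradient step.
x_raw = 3.6211 - 0.01*35.7266 = 3.2638
y_raw = 0.2582 - 0.01*-5.9344 = 0.3175
Step 3: Project onto [-1, 5].
x_proj = clip(3.2638) = 3.2638
y_proj = clip(0.3175) = 0.3175
Step 4: Evaluate f.
f(3.2638, 0.3175) = 75.5145


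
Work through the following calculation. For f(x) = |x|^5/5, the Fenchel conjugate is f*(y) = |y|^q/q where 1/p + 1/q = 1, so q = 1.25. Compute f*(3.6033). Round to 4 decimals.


The conjugate exponent q satisfies 1/p + 1/q = 1.
p = 5, so q = 5/(5 - 1) = 1.25
|y|^q = 3.6033^1.25 = 4.9645
f*(3.6033) = 4.9645 / 1.25 = 3.9716


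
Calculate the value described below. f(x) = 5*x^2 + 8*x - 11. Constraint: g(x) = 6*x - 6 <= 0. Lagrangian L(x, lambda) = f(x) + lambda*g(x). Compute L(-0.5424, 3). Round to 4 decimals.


Step 1: Evaluate f(x).
f(-0.5424) = 5*(-0.5424)^2 + 8*(-0.5424) - 11 = -13.8682
Step 2: Evaluate g(x).
g(-0.5424) = 6*-0.5424 - 6 = -9.2544
Step 3: Compute Lagrangian.
L = -13.8682 + 3*-9.2544 = -41.6314


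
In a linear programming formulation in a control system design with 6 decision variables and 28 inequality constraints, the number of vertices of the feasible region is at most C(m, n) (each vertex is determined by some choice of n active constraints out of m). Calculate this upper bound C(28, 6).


Each vertex corresponds to some choice of n active constraints out of m, so the number of vertices is at most C(m, n) = m! / (n!(m-n)!).
m = 28, n = 6
Numerator: 28 * 27 * 26 * 25 * 24 * 23
Denominator: 6! = 720
C(28, 6) = 376740


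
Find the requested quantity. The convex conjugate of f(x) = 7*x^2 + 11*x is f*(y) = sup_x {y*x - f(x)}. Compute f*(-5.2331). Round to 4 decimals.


f*(y) = sup_x {y*x - a*x^2 - b*x} = sup_x {(y-b)*x - a*x^2}
FOC: (y - b) - 2a*x = 0 => x* = (y - b)/(2a)
x* = (-5.2331 - 11)/(2*7) = -1.1595
f*(-5.2331) = (y-b)^2/(4a) = (-5.2331 - 11)^2/(4*7)
= 263.5135/28 = 9.4112


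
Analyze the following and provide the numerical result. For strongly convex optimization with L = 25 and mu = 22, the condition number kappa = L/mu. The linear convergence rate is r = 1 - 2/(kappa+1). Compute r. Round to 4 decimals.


Step 1: Compute the condition number.
kappa = L/mu = 25/22 = 1.1364
Step 2: Compute the convergence rate.
r = 1 - 2/(kappa + 1) = 1 - 2*mu/(L + mu) = (L - mu)/(L + mu) = 3/47 = 0.0638


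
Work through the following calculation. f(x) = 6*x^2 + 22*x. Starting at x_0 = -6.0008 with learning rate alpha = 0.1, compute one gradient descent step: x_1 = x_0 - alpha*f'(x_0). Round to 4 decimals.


We compute the gradient at x_0 and apply the update.
f'(x) = 12*x + 22
f'(-6.0008) = 12*-6.0008 + 22 = -50.0096
x_1 = -6.0008 - 0.1*-50.0096 = -0.9998


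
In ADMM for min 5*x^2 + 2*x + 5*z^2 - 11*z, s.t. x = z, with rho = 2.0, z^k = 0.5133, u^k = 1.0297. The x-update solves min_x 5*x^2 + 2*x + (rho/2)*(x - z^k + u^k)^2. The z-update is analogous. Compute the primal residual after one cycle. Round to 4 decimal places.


ADMM iteration with rho = 2.0, z^k = 0.5133, u^k = 1.0297
Step 1: x-update.
Minimize 5*x^2 + 2*x + (2.0/2)*(x - 0.5133 + 1.0297)^2
FOC: (2*5 + 2.0)*x = -2 + 2.0*(0.5133 - 1.0297)
x^{k+1} = -0.2527
Step 2: z-update.
Minimize 5*z^2 - 11*z + (2.0/2)*(-0.2527 - z + 1.0297)^2
FOC: (2*5 + 2.0)*z = 11 + 2.0*(-0.2527 + 1.0297)
z^{k+1} = 1.0462
Step 3: u-update.
u^{k+1} = 1.0297 - 0.2527 - 1.0462 = -0.2692
Step 4: Primal residual = |-0.2527 - 1.0462| = 1.2989


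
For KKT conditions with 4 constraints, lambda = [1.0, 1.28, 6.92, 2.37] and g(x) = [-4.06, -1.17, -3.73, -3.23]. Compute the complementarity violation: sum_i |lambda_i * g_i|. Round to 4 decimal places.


KKT complementary slackness check:
lambda_1 * g_1 = 1.0 * -4.06 = -4.06
lambda_2 * g_2 = 1.28 * -1.17 = -1.4976
lambda_3 * g_3 = 6.92 * -3.73 = -25.8116
lambda_4 * g_4 = 2.37 * -3.23 = -7.6551
Total violation = 4.06 + 1.4976 + 25.8116 + 7.6551 = 39.0243


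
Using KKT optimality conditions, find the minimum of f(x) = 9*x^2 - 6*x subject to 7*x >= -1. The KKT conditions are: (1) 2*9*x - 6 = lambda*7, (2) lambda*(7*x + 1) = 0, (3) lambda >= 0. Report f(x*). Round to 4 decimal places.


Step 1: Try lambda = 0 (constraint inactive).
Stationarity: 2*9*x - 6 = 0
x* = 6/(2*9) = 1/3 = 0.3333 (rounded; the exact value 1/3 is used below)
Check constraint: 7*0.3333 = 2.3331 >= -1 -- satisfied.
Step 2: Compute optimal value.
f(x*) = 9*(1/3)^2 - 6*(1/3) = -1.0


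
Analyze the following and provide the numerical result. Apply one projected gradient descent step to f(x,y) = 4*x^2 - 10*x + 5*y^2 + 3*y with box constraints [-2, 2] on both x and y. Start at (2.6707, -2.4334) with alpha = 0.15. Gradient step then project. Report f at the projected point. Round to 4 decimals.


Step 1: Compute gradient at (2.6707, -2.4334).
grad_x = 2*4*2.6707 - 10 = 11.3656
grad_y = 2*5*-2.4334 + 3 = -21.334
Step 2: Gradient step.
x_raw = 2.6707 - 0.15*11.3656 = 0.9659
y_raw = -2.4334 - 0.15*-21.334 = 0.7667
Step 3: Project onto [-2, 2].
x_proj = clip(0.9659) = 0.9659
y_proj = clip(0.7667) = 0.7667
Step 4: Evaluate f.
f(0.9659, 0.7667) = -0.6878


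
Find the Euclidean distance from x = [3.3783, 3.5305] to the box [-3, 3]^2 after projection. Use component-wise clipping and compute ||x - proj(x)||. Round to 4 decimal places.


Project each component onto [-3, 3].
clip(3.3783) = 3.0, clip(3.5305) = 3.0
Projection = [3.0, 3.0]
Squared diffs: [0.1431, 0.2814]
Distance = sqrt(0.4245) = 0.6516


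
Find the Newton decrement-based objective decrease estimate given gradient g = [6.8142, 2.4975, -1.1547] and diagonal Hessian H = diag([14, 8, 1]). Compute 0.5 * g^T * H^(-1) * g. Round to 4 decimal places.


Step 1: H is diagonal, so H^(-1) * g = [0.4867, 0.3122, -1.1547].
Step 2: g^T H^(-1) g = sum_i g_i^2 / H_ii
  = (6.8142)^2/14 + (2.4975)^2/8 + (-1.1547)^2/1
  = 3.3167 + 0.7797 + 1.3333 = 5.4297
Step 3: Objective decrease = 0.5 * g^T H^(-1) g = 2.7148


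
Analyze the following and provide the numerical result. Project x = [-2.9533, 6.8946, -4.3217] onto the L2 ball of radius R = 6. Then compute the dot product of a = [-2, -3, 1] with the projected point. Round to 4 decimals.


Step 1: Compute ||x|| (intermediates to 6 decimals).
||x|| = sqrt((-2.9533)^2 + 6.8946^2 + (-4.3217)^2) = 8.656476
Step 2: Project.
Since ||x|| > R, scale = R/||x|| = 6/8.656476 = 0.693123, proj(x) = scale * x
proj(x) = [-2.047, 4.778806, -2.99547]
Step 3: Dot product.
a^T * proj(x) = -2*(-2.047) - 3*4.778806 + 1*(-2.99547) = -13.2379


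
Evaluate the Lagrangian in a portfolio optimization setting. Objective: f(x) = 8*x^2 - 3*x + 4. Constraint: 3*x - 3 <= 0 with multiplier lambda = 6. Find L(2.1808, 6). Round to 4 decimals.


Step 1: Evaluate f(x).
f(2.1808) = 8*2.1808^2 - 3*2.1808 + 4 = 35.5047
Step 2: Evaluate g(x).
g(2.1808) = 3*2.1808 - 3 = 3.5424
Step 3: Compute Lagrangian.
L = 35.5047 + 6*3.5424 = 56.7591


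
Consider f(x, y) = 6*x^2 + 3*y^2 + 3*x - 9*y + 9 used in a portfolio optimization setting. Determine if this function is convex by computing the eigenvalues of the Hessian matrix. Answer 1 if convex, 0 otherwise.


The Hessian of f(x,y) = 6*x^2 + 3*y^2 + 3*x - 9*y + 9 is:
H = [[12, 0], [0, 6]]
Trace = 12 + 6 = 18
Determinant = 12*6 - (0)^2 = 72
Discriminant = (18)^2 - 4*72 = 36.0
Eigenvalues: lambda_1 = 6.0, lambda_2 = 12.0
The function is convex.

1


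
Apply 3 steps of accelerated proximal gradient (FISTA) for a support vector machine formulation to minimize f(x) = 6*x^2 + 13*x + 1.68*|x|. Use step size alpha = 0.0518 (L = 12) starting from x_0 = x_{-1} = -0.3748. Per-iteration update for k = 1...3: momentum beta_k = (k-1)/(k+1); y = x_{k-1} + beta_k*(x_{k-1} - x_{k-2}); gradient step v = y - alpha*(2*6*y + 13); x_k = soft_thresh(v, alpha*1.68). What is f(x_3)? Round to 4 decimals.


FISTA on f(x) = 6*x^2 + 13*x + 1.68*|x|
L = 12, alpha = 0.0518
Iteration 1: beta = 0.0, y = -0.3748 + 0.0*(-0.3748 + 0.3748) = -0.3748
  grad(y) = 8.5024, v = y - alpha*grad = -0.8152
  prox(v) = soft_thresh(-0.8152, 0.087) = -0.7282
Iteration 2: beta = 0.3333, y = -0.7282 + 0.3333*(-0.7282 + 0.3748) = -0.846
  grad(y) = 2.848, v = y - alpha*grad = -0.9935
  prox(v) = soft_thresh(-0.9935, 0.087) = -0.9065
Iteration 3: beta = 0.5, y = -0.9065 + 0.5*(-0.9065 + 0.7282) = -0.9957
  grad(y) = 1.0522, v = y - alpha*grad = -1.0502
  prox(v) = soft_thresh(-1.0502, 0.087) = -0.9631
f(x_3) = 6*(-0.9631)^2 + 13*(-0.9631) + 1.68*|-0.9631| = -5.3369


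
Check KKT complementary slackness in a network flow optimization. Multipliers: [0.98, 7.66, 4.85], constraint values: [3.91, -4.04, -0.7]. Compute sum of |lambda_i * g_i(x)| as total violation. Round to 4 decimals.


KKT complementary slackness check:
lambda_1 * g_1 = 0.98 * 3.91 = 3.8318
lambda_2 * g_2 = 7.66 * -4.04 = -30.9464
lambda_3 * g_3 = 4.85 * -0.7 = -3.395
Total violation = 3.8318 + 30.9464 + 3.395 = 38.1732


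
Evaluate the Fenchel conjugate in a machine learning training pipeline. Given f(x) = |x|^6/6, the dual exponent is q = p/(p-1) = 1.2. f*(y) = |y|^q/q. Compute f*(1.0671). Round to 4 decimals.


The conjugate exponent q satisfies 1/p + 1/q = 1.
p = 6, so q = 6/(6 - 1) = 1.2
|y|^q = 1.0671^1.2 = 1.0811
f*(1.0671) = 1.0811 / 1.2 = 0.9009


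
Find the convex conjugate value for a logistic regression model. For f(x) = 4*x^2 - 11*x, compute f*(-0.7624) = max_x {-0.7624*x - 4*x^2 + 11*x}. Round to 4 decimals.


f*(y) = sup_x {y*x - a*x^2 - b*x} = sup_x {(y-b)*x - a*x^2}
FOC: (y - b) - 2a*x = 0 => x* = (y - b)/(2a)
x* = (-0.7624 + 11)/(2*4) = 1.2797
f*(-0.7624) = (y-b)^2/(4a) = (-0.7624 + 11)^2/(4*4)
= 104.8085/16 = 6.5505


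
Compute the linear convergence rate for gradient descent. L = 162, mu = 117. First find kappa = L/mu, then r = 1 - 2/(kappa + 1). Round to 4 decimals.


Step 1: Compute the condition number.
kappa = L/mu = 162/117 = 1.3846
Step 2: Compute the convergence rate.
r = 1 - 2/(kappa + 1) = 1 - 2*mu/(L + mu) = (L - mu)/(L + mu) = 45/279 = 0.1613


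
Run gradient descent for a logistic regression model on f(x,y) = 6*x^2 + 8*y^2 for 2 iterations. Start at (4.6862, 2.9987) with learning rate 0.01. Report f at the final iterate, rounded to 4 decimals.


Gradient descent on f(x,y) = 6*x^2 + 8*y^2.
Starting point: (4.6862, 2.9987), alpha = 0.01
Step 1: grad_x = 2*6*4.6862 = 56.2344, grad_y = 2*8*2.9987 = 47.9792
  x_1 = 4.6862 - 0.01*56.2344 = 4.1239
  y_1 = 2.9987 - 0.01*47.9792 = 2.5189
Step 2: grad_x = 2*6*4.1239 = 49.4863, grad_y = 2*8*2.5189 = 40.3025
  x_2 = 4.1239 - 0.01*49.4863 = 3.629
  y_2 = 2.5189 - 0.01*40.3025 = 2.1159
f(3.629, 2.1159) = 6*3.629^2 + 8*2.1159^2 = 114.8332


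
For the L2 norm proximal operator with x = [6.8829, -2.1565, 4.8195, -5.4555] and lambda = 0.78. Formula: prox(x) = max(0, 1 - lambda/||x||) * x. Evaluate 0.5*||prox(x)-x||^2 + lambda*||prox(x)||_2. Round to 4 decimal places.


Step 1: Compute ||x||.
||x|| = 10.2477
Step 2: Compute scaling factor.
scale = max(0, 1 - 0.78/10.2477) = 0.9239
Step 3: prox(x) = [6.359, -1.9924, 4.4527, -5.0403]
||prox(x)|| = 9.4677
Step 4: Proximal objective.
0.5*||prox-x||^2 = 0.3042
lambda*||prox|| = 7.3848
Total = 7.689


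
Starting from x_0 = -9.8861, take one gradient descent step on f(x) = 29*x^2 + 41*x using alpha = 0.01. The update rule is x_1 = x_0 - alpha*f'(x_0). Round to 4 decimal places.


We compute the gradient at x_0 and apply the update.
f'(x) = 58*x + 41
f'(-9.8861) = 58*-9.8861 + 41 = -532.3938
x_1 = -9.8861 - 0.01*-532.3938 = -4.5622


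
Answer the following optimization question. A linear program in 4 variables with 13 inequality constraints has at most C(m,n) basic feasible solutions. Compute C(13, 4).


Each vertex corresponds to some choice of n active constraints out of m, so the number of vertices is at most C(m, n) = m! / (n!(m-n)!).
m = 13, n = 4
Numerator: 13 * 12 * 11 * 10
Denominator: 4! = 24
C(13, 4) = 715


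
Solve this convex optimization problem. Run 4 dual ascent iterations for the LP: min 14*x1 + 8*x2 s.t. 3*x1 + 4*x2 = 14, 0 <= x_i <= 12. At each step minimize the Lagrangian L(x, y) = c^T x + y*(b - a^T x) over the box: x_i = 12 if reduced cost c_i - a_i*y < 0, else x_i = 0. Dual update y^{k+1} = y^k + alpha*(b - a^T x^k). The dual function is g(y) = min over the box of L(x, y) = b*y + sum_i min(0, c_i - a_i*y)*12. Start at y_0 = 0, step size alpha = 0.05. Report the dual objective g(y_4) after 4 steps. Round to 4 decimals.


Dual ascent for LP: min 14*x1 + 8*x2, 3*x1 + 4*x2 = 14, 0 <= x_i <= 12
Step 1: y^k = 0.0, reduced costs: (14.0, 8.0)
  x^k = (0.0, 0.0), subgradient = b - a^T x = 14.0
  y^{k+1} = 0.0 + 0.05*14.0 = 0.7
Step 2: y^k = 0.7, reduced costs: (11.9, 5.2)
  x^k = (0.0, 0.0), subgradient = b - a^T x = 14.0
  y^{k+1} = 0.7 + 0.05*14.0 = 1.4
Step 3: y^k = 1.4, reduced costs: (9.8, 2.4)
  x^k = (0.0, 0.0), subgradient = b - a^T x = 14.0
  y^{k+1} = 1.4 + 0.05*14.0 = 2.1
Step 4: y^k = 2.1, reduced costs: (7.7, -0.4)
  x^k = (0.0, 12.0), subgradient = b - a^T x = -34.0
  y^{k+1} = 2.1 + 0.05*-34.0 = 0.4
Dual objective at y_4 = 0.4: reduced costs (12.8, 6.4), box minimizer x = (0.0, 0.0)
g(y_4) = b*y + (c1 - a1*y)*x1 + (c2 - a2*y)*x2 = 14*0.4 + 12.8*0.0 + 6.4*0.0 = 5.6 + 0.0 + 0.0 = 5.6


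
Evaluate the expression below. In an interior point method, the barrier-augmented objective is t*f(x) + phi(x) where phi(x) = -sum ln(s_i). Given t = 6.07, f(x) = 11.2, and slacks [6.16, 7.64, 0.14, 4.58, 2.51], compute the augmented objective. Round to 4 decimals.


Step 1: Compute log-barrier.
ln values: [1.8181, 2.0334, -1.9661, 1.5217, 0.9203]
phi = -(1.8181 + 2.0334 - 1.9661 + 1.5217 + 0.9203) = -4.3273
Step 2: Compute augmented objective.
t*f(x) = 6.07*11.2 = 67.984
Total = 67.984 - 4.3273 = 63.6567


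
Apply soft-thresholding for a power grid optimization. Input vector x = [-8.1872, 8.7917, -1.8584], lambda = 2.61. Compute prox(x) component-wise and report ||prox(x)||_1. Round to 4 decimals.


Soft-thresholding with lambda = 2.61:
prox(-8.1872) = sign(-8.1872)*max(|-8.1872| - 2.61, 0) = -5.5772
prox(8.7917) = sign(8.7917)*max(|8.7917| - 2.61, 0) = 6.1817
prox(-1.8584) = sign(-1.8584)*max(|-1.8584| - 2.61, 0) = 0.0
prox(x) = [-5.5772, 6.1817, 0.0]
||prox(x)||_1 = 5.5772 + 6.1817 + 0.0 = 11.7589


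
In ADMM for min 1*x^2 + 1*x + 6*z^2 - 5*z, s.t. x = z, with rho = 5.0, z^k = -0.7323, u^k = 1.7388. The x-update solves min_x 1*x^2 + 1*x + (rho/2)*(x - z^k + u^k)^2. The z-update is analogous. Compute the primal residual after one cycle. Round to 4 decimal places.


ADMM iteration with rho = 5.0, z^k = -0.7323, u^k = 1.7388
Step 1: x-update.
Minimize 1*x^2 + 1*x + (5.0/2)*(x + 0.7323 + 1.7388)^2
FOC: (2*1 + 5.0)*x = -1 + 5.0*(-0.7323 - 1.7388)
x^{k+1} = -1.9079
Step 2: z-update.
Minimize 6*z^2 - 5*z + (5.0/2)*(-1.9079 - z + 1.7388)^2
FOC: (2*6 + 5.0)*z = 5 + 5.0*(-1.9079 + 1.7388)
z^{k+1} = 0.2444
Step 3: u-update.
u^{k+1} = 1.7388 - 1.9079 - 0.2444 = -0.4135
Step 4: Primal residual = |-1.9079 - 0.2444| = 2.1523


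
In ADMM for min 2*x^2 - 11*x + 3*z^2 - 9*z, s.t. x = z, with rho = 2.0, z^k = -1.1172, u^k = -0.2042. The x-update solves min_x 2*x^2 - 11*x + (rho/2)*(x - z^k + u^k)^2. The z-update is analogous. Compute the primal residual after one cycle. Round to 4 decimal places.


ADMM iteration with rho = 2.0, z^k = -1.1172, u^k = -0.2042
Step 1: x-update.
Minimize 2*x^2 - 11*x + (2.0/2)*(x + 1.1172 - 0.2042)^2
FOC: (2*2 + 2.0)*x = 11 + 2.0*(-1.1172 + 0.2042)
x^{k+1} = 1.529
Step 2: z-update.
Minimize 3*z^2 - 9*z + (2.0/2)*(1.529 - z - 0.2042)^2
FOC: (2*3 + 2.0)*z = 9 + 2.0*(1.529 - 0.2042)
z^{k+1} = 1.4562
Step 3: u-update.
u^{k+1} = -0.2042 + 1.529 - 1.4562 = -0.1314
Step 4: Primal residual = |1.529 - 1.4562| = 0.0728


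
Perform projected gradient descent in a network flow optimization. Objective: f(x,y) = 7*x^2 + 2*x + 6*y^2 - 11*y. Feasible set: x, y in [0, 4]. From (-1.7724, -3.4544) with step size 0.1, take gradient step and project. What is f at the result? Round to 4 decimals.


Step 1: Compute gradient at (-1.7724, -3.4544).
grad_x = 2*7*-1.7724 + 2 = -22.8136
grad_y = 2*6*-3.4544 - 11 = -52.4528
Step 2: Gradient step.
x_raw = -1.7724 - 0.1*-22.8136 = 0.509
y_raw = -3.4544 - 0.1*-52.4528 = 1.7909
Step 3: Project onto [0, 4].
x_proj = clip(0.509) = 0.509
y_proj = clip(1.7909) = 1.7909
Step 4: Evaluate f.
f(0.509, 1.7909) = 2.375


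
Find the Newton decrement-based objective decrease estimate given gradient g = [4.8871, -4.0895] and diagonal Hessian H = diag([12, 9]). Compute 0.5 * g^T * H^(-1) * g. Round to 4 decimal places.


Step 1: H is diagonal, so H^(-1) * g = [0.4073, -0.4544].
Step 2: g^T H^(-1) g = sum_i g_i^2 / H_ii
  = (4.8871)^2/12 + (-4.0895)^2/9
  = 1.9903 + 1.8582 = 3.8485
Step 3: Objective decrease = 0.5 * g^T H^(-1) g = 1.9243


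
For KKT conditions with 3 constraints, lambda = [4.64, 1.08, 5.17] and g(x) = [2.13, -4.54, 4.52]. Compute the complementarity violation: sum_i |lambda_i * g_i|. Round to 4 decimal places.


KKT complementary slackness check:
lambda_1 * g_1 = 4.64 * 2.13 = 9.8832
lambda_2 * g_2 = 1.08 * -4.54 = -4.9032
lambda_3 * g_3 = 5.17 * 4.52 = 23.3684
Total violation = 9.8832 + 4.9032 + 23.3684 = 38.1548


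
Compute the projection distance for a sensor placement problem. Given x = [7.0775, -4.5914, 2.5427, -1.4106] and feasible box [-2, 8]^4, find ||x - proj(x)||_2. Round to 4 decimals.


Project each component onto [-2, 8].
clip(7.0775) = 7.0775, clip(-4.5914) = -2.0, clip(2.5427) = 2.5427, clip(-1.4106) = -1.4106
Projection = [7.0775, -2.0, 2.5427, -1.4106]
Squared diffs: [0.0, 6.7154, 0.0, 0.0]
Distance = sqrt(6.7154) = 2.5914


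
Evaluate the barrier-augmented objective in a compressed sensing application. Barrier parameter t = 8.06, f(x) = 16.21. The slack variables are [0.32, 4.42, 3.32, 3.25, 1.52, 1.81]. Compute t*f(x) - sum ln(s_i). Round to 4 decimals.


Step 1: Compute log-barrier.
ln values: [-1.1394, 1.4861, 1.2, 1.1787, 0.4187, 0.5933]
phi = -(-1.1394 + 1.4861 + 1.2 + 1.1787 + 0.4187 + 0.5933) = -3.7374
Step 2: Compute augmented objective.
t*f(x) = 8.06*16.21 = 130.6526
Total = 130.6526 - 3.7374 = 126.9152


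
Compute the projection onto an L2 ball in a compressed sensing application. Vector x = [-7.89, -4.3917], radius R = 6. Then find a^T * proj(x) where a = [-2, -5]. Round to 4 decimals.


Step 1: Compute ||x|| (intermediates to 6 decimals).
||x|| = sqrt((-7.89)^2 + (-4.3917)^2) = 9.029902
Step 2: Project.
Since ||x|| > R, scale = R/||x|| = 6/9.029902 = 0.664459, proj(x) = scale * x
proj(x) = [-5.242582, -2.918105]
Step 3: Dot product.
a^T * proj(x) = -2*(-5.242582) - 5*(-2.918105) = 25.0757


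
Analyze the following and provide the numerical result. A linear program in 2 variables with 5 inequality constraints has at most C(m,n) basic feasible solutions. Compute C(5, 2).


Each vertex corresponds to some choice of n active constraints out of m, so the number of vertices is at most C(m, n) = m! / (n!(m-n)!).
m = 5, n = 2
Numerator: 5 * 4
Denominator: 2! = 2
C(5, 2) = 10


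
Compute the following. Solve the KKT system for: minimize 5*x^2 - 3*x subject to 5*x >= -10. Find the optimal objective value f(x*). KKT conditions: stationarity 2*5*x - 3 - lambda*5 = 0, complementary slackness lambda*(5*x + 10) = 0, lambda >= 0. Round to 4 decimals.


Step 1: Try lambda = 0 (constraint inactive).
Stationarity: 2*5*x - 3 = 0
x* = 3/(2*5) = 0.3
Check constraint: 5*0.3 = 1.5 >= -10 -- satisfied.
Step 2: Compute optimal value.
f(x*) = 5*0.3^2 - 3*0.3 = -0.45


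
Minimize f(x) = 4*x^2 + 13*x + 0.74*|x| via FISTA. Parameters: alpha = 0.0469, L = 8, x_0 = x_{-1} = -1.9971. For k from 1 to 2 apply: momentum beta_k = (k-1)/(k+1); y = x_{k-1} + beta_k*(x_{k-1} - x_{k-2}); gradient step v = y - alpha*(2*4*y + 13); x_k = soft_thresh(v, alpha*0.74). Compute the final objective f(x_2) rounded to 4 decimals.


FISTA on f(x) = 4*x^2 + 13*x + 0.74*|x|
L = 8, alpha = 0.0469
Iteration 1: beta = 0.0, y = -1.9971 + 0.0*(-1.9971 + 1.9971) = -1.9971
  grad(y) = -2.9768, v = y - alpha*grad = -1.8575
  prox(v) = soft_thresh(-1.8575, 0.0347) = -1.8228
Iteration 2: beta = 0.3333, y = -1.8228 + 0.3333*(-1.8228 + 1.9971) = -1.7647
  grad(y) = -1.1174, v = y - alpha*grad = -1.7123
  prox(v) = soft_thresh(-1.7123, 0.0347) = -1.6776
f(x_2) = 4*(-1.6776)^2 + 13*(-1.6776) + 0.74*|-1.6776| = -9.3101


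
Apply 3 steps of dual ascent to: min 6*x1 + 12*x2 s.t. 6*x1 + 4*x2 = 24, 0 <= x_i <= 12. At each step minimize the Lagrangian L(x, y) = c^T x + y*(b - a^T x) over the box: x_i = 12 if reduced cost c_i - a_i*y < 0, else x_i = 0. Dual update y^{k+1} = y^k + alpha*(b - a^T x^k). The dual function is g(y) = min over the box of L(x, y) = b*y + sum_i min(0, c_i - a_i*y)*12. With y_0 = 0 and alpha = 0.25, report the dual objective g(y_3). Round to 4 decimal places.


Dual ascent for LP: min 6*x1 + 12*x2, 6*x1 + 4*x2 = 24, 0 <= x_i <= 12
Step 1: y^k = 0.0, reduced costs: (6.0, 12.0)
  x^k = (0.0, 0.0), subgradient = b - a^T x = 24.0
  y^{k+1} = 0.0 + 0.25*24.0 = 6.0
Step 2: y^k = 6.0, reduced costs: (-30.0, -12.0)
  x^k = (12.0, 12.0), subgradient = b - a^T x = -96.0
  y^{k+1} = 6.0 + 0.25*-96.0 = -18.0
Step 3: y^k = -18.0, reduced costs: (114.0, 84.0)
  x^k = (0.0, 0.0), subgradient = b - a^T x = 24.0
  y^{k+1} = -18.0 + 0.25*24.0 = -12.0
Dual objective at y_3 = -12.0: reduced costs (78.0, 60.0), box minimizer x = (0.0, 0.0)
g(y_3) = b*y + (c1 - a1*y)*x1 + (c2 - a2*y)*x2 = 24*(-12.0) + 78.0*0.0 + 60.0*0.0 = -288.0 + 0.0 + 0.0 = -288.0


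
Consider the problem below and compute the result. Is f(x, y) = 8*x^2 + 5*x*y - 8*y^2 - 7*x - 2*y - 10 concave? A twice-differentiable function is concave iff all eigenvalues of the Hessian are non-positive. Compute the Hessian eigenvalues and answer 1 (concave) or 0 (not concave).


The Hessian of f(x,y) = 8*x^2 + 5*x*y - 8*y^2 - 7*x - 2*y - 10 is:
H = [[16, 5], [5, -16]]
Trace = 16 - 16 = 0
Determinant = 16*-16 - (5)^2 = -281
Discriminant = (0)^2 - 4*-281 = 1124.0
Eigenvalues: lambda_1 = -16.7631, lambda_2 = 16.7631
The function is not concave.

0


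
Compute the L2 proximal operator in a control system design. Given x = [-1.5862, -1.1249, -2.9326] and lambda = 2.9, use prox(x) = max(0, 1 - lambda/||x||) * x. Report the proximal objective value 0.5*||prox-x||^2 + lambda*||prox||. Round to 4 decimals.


Step 1: Compute ||x||.
||x|| = 3.5187
Step 2: Compute scaling factor.
scale = max(0, 1 - 2.9/3.5187) = 0.1758
Step 3: prox(x) = [-0.2789, -0.1978, -0.5157]
||prox(x)|| = 0.6187
Step 4: Proximal objective.
0.5*||prox-x||^2 = 4.205
lambda*||prox|| = 1.7942
Total = 5.9994
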